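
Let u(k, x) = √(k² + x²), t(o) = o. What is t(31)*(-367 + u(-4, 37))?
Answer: -11377 + 31*√1385 ≈ -10223.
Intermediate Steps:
t(31)*(-367 + u(-4, 37)) = 31*(-367 + √((-4)² + 37²)) = 31*(-367 + √(16 + 1369)) = 31*(-367 + √1385) = -11377 + 31*√1385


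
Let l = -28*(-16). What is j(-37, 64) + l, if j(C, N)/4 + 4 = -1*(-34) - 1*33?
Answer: 436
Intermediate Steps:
j(C, N) = -12 (j(C, N) = -16 + 4*(-1*(-34) - 1*33) = -16 + 4*(34 - 33) = -16 + 4*1 = -16 + 4 = -12)
l = 448
j(-37, 64) + l = -12 + 448 = 436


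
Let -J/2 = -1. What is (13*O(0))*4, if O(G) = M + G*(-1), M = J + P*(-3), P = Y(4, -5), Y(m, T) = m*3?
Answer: -1768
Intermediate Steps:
Y(m, T) = 3*m
J = 2 (J = -2*(-1) = 2)
P = 12 (P = 3*4 = 12)
M = -34 (M = 2 + 12*(-3) = 2 - 36 = -34)
O(G) = -34 - G (O(G) = -34 + G*(-1) = -34 - G)
(13*O(0))*4 = (13*(-34 - 1*0))*4 = (13*(-34 + 0))*4 = (13*(-34))*4 = -442*4 = -1768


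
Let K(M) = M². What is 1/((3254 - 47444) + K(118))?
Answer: -1/30266 ≈ -3.3040e-5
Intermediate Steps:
1/((3254 - 47444) + K(118)) = 1/((3254 - 47444) + 118²) = 1/(-44190 + 13924) = 1/(-30266) = -1/30266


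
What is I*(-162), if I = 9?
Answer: -1458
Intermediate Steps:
I*(-162) = 9*(-162) = -1458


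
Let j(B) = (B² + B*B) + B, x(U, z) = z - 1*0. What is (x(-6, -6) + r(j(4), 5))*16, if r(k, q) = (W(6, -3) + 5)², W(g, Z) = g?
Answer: 1840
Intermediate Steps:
x(U, z) = z (x(U, z) = z + 0 = z)
j(B) = B + 2*B² (j(B) = (B² + B²) + B = 2*B² + B = B + 2*B²)
r(k, q) = 121 (r(k, q) = (6 + 5)² = 11² = 121)
(x(-6, -6) + r(j(4), 5))*16 = (-6 + 121)*16 = 115*16 = 1840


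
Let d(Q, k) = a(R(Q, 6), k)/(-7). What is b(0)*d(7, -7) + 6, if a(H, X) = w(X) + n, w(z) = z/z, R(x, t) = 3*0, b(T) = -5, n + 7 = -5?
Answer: -13/7 ≈ -1.8571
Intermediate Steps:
n = -12 (n = -7 - 5 = -12)
R(x, t) = 0
w(z) = 1
a(H, X) = -11 (a(H, X) = 1 - 12 = -11)
d(Q, k) = 11/7 (d(Q, k) = -11/(-7) = -11*(-⅐) = 11/7)
b(0)*d(7, -7) + 6 = -5*11/7 + 6 = -55/7 + 6 = -13/7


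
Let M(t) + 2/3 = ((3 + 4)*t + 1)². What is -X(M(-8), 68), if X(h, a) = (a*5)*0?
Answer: 0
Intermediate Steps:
M(t) = -⅔ + (1 + 7*t)² (M(t) = -⅔ + ((3 + 4)*t + 1)² = -⅔ + (7*t + 1)² = -⅔ + (1 + 7*t)²)
X(h, a) = 0 (X(h, a) = (5*a)*0 = 0)
-X(M(-8), 68) = -1*0 = 0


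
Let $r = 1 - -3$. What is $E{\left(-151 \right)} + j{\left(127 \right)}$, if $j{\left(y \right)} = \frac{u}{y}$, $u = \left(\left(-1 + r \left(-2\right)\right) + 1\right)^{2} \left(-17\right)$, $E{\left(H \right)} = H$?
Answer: $- \frac{20265}{127} \approx -159.57$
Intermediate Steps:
$r = 4$ ($r = 1 + 3 = 4$)
$u = -1088$ ($u = \left(\left(-1 + 4 \left(-2\right)\right) + 1\right)^{2} \left(-17\right) = \left(\left(-1 - 8\right) + 1\right)^{2} \left(-17\right) = \left(-9 + 1\right)^{2} \left(-17\right) = \left(-8\right)^{2} \left(-17\right) = 64 \left(-17\right) = -1088$)
$j{\left(y \right)} = - \frac{1088}{y}$
$E{\left(-151 \right)} + j{\left(127 \right)} = -151 - \frac{1088}{127} = - \frac{20265}{127}$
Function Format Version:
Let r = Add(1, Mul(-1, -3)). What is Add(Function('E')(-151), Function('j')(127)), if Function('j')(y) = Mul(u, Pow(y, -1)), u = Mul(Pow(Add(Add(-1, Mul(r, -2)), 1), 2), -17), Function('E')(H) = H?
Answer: Rational(-20265, 127) ≈ -159.57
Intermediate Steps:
r = 4 (r = Add(1, 3) = 4)
u = -1088 (u = Mul(Pow(Add(Add(-1, Mul(4, -2)), 1), 2), -17) = Mul(Pow(Add(Add(-1, -8), 1), 2), -17) = Mul(Pow(Add(-9, 1), 2), -17) = Mul(Pow(-8, 2), -17) = Mul(64, -17) = -1088)
Function('j')(y) = Mul(-1088, Pow(y, -1))
Add(Function('E')(-151), Function('j')(127)) = Add(-151, Mul(-1088, Pow(127, -1))) = Add(-151, Mul(-1088, Rational(1, 127))) = Add(-151, Rational(-1088, 127)) = Rational(-20265, 127)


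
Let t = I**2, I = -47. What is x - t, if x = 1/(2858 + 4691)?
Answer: -16675740/7549 ≈ -2209.0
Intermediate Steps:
x = 1/7549 ≈ 0.00013247
t = 2209 (t = (-47)**2 = 2209)
x - t = 1/7549 - 1*2209 = 1/7549 - 2209 = -16675740/7549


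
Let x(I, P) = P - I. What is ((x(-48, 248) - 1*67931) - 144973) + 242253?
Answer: 29645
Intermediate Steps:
((x(-48, 248) - 1*67931) - 144973) + 242253 = (((248 - 1*(-48)) - 1*67931) - 144973) + 242253 = (((248 + 48) - 67931) - 144973) + 242253 = ((296 - 67931) - 144973) + 242253 = (-67635 - 144973) + 242253 = -212608 + 242253 = 29645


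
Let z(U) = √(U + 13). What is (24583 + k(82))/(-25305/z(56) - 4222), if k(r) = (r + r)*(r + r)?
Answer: -4998919774/196533857 + 434225365*√69/196533857 ≈ -7.0826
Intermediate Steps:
z(U) = √(13 + U)
k(r) = 4*r² (k(r) = (2*r)*(2*r) = 4*r²)
(24583 + k(82))/(-25305/z(56) - 4222) = (24583 + 4*82²)/(-25305/√(13 + 56) - 4222) = (24583 + 4*6724)/(-25305*√69/69 - 4222) = (24583 + 26896)/(-8435*√69/23 - 4222) = 51479/(-8435*√69/23 - 4222) = 51479/(-4222 - 8435*√69/23)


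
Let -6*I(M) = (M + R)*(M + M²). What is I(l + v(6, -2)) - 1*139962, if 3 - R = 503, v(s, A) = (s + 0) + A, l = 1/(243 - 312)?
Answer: -136317487474/985527 ≈ -1.3832e+5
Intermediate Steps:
l = -1/69 (l = 1/(-69) = -1/69 ≈ -0.014493)
v(s, A) = A + s (v(s, A) = s + A = A + s)
R = -500 (R = 3 - 1*503 = 3 - 503 = -500)
I(M) = -(-500 + M)*(M + M²)/6 (I(M) = -(M - 500)*(M + M²)/6 = -(-500 + M)*(M + M²)/6)
I(l + v(6, -2)) - 1*139962 = (-1/69 + (-2 + 6))*(500 - (-1/69 + (-2 + 6))² + 499*(-1/69 + (-2 + 6)))/6 - 1*139962 = (-1/69 + 4)*(500 - (-1/69 + 4)² + 499*(-1/69 + 4))/6 - 139962 = (⅙)*(275/69)*(500 - (275/69)² + 499*(275/69)) - 139962 = (⅙)*(275/69)*(500 - 1*75625/4761 + 137225/69) - 139962 = (⅙)*(275/69)*(500 - 75625/4761 + 137225/69) - 139962 = (⅙)*(275/69)*(11773400/4761) - 139962 = 1618842500/985527 - 139962 = -136317487474/985527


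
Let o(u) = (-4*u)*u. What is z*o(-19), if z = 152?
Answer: -219488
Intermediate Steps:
o(u) = -4*u²
z*o(-19) = 152*(-4*(-19)²) = 152*(-4*361) = 152*(-1444) = -219488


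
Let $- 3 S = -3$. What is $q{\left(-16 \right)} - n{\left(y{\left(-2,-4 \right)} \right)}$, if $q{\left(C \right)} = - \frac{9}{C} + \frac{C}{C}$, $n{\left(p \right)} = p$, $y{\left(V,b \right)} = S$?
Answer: $\frac{9}{16} \approx 0.5625$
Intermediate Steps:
$S = 1$ ($S = \left(- \frac{1}{3}\right) \left(-3\right) = 1$)
$y{\left(V,b \right)} = 1$
$q{\left(C \right)} = 1 - \frac{9}{C}$ ($q{\left(C \right)} = - \frac{9}{C} + 1 = 1 - \frac{9}{C}$)
$q{\left(-16 \right)} - n{\left(y{\left(-2,-4 \right)} \right)} = \frac{-9 - 16}{-16} - 1 = \left(- \frac{1}{16}\right) \left(-25\right) - 1 = \frac{25}{16} - 1 = \frac{9}{16}$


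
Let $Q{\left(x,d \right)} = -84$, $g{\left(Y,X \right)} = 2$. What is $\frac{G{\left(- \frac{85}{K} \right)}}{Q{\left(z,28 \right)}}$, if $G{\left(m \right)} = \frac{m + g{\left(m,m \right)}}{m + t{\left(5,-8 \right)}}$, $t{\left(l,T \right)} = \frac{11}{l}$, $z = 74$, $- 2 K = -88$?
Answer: $- \frac{5}{1652} \approx -0.0030266$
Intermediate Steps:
$K = 44$ ($K = \left(- \frac{1}{2}\right) \left(-88\right) = 44$)
$G{\left(m \right)} = \frac{2 + m}{\frac{11}{5} + m}$ ($G{\left(m \right)} = \frac{m + 2}{m + \frac{11}{5}} = \frac{2 + m}{m + 11 \cdot \frac{1}{5}} = \frac{2 + m}{m + \frac{11}{5}} = \frac{2 + m}{\frac{11}{5} + m}$)
$\frac{G{\left(- \frac{85}{K} \right)}}{Q{\left(z,28 \right)}} = \frac{5 \frac{1}{11 + 5 \left(- \frac{85}{44}\right)} \left(2 - \frac{85}{44}\right)}{-84} = \frac{5 \left(2 - \frac{85}{44}\right)}{11 + 5 \left(\left(-85\right) \frac{1}{44}\right)} \left(- \frac{1}{84}\right) = \frac{5 \left(2 - \frac{85}{44}\right)}{11 + 5 \left(- \frac{85}{44}\right)} \left(- \frac{1}{84}\right) = 5 \frac{1}{11 - \frac{425}{44}} \cdot \frac{3}{44} \left(- \frac{1}{84}\right) = 5 \frac{1}{\frac{59}{44}} \cdot \frac{3}{44} \left(- \frac{1}{84}\right) = 5 \cdot \frac{44}{59} \cdot \frac{3}{44} \left(- \frac{1}{84}\right) = \frac{15}{59} \left(- \frac{1}{84}\right) = - \frac{5}{1652}$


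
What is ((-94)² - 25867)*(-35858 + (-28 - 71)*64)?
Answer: 718606014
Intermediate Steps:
((-94)² - 25867)*(-35858 + (-28 - 71)*64) = (8836 - 25867)*(-35858 - 99*64) = -17031*(-35858 - 6336) = -17031*(-42194) = 718606014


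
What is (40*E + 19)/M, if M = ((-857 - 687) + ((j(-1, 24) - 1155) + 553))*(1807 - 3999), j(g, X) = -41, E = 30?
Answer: 1219/4793904 ≈ 0.00025428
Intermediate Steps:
M = 4793904 (M = ((-857 - 687) + ((-41 - 1155) + 553))*(1807 - 3999) = (-1544 + (-1196 + 553))*(-2192) = (-1544 - 643)*(-2192) = -2187*(-2192) = 4793904)
(40*E + 19)/M = (40*30 + 19)/4793904 = (1200 + 19)*(1/4793904) = 1219*(1/4793904) = 1219/4793904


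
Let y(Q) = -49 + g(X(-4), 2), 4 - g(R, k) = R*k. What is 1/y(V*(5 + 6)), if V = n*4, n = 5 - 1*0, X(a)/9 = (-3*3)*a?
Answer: -1/693 ≈ -0.0014430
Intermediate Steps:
X(a) = -81*a (X(a) = 9*((-3*3)*a) = 9*(-9*a) = -81*a)
g(R, k) = 4 - R*k
n = 5 (n = 5 + 0 = 5)
V = 20 (V = 5*4 = 20)
y(Q) = -693 (y(Q) = -49 + (4 - 1*(-81*(-4))*2) = -49 + (4 - 1*324*2) = -49 + (4 - 648) = -49 - 644 = -693)
1/y(V*(5 + 6)) = 1/(-693) = -1/693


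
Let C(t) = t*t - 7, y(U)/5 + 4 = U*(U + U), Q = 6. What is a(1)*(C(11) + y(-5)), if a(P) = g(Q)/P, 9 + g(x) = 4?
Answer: -1720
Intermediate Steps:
g(x) = -5 (g(x) = -9 + 4 = -5)
y(U) = -20 + 10*U² (y(U) = -20 + 5*(U*(U + U)) = -20 + 5*(U*(2*U)) = -20 + 5*(2*U²) = -20 + 10*U²)
a(P) = -5/P
C(t) = -7 + t² (C(t) = t² - 7 = -7 + t²)
a(1)*(C(11) + y(-5)) = (-5/1)*((-7 + 11²) + (-20 + 10*(-5)²)) = (-5*1)*((-7 + 121) + (-20 + 10*25)) = -5*(114 + (-20 + 250)) = -5*(114 + 230) = -5*344 = -1720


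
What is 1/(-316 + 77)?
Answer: -1/239 ≈ -0.0041841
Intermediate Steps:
1/(-316 + 77) = 1/(-239) = -1/239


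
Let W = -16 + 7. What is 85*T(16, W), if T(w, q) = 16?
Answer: 1360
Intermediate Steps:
W = -9
85*T(16, W) = 85*16 = 1360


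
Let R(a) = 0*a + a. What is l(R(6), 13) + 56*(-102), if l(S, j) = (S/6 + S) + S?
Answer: -5699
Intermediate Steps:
R(a) = a (R(a) = 0 + a = a)
l(S, j) = 13*S/6 (l(S, j) = (S*(⅙) + S) + S = (S/6 + S) + S = 7*S/6 + S = 13*S/6)
l(R(6), 13) + 56*(-102) = (13/6)*6 + 56*(-102) = 13 - 5712 = -5699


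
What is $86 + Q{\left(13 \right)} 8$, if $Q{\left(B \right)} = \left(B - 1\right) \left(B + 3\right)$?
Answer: $1622$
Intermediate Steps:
$Q{\left(B \right)} = \left(-1 + B\right) \left(3 + B\right)$
$86 + Q{\left(13 \right)} 8 = 86 + \left(-3 + 13^{2} + 2 \cdot 13\right) 8 = 86 + \left(-3 + 169 + 26\right) 8 = 86 + 192 \cdot 8 = 86 + 1536 = 1622$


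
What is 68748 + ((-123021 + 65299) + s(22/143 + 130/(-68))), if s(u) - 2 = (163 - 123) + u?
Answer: 4891279/442 ≈ 11066.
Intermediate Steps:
s(u) = 42 + u (s(u) = 2 + ((163 - 123) + u) = 2 + (40 + u) = 42 + u)
68748 + ((-123021 + 65299) + s(22/143 + 130/(-68))) = 68748 + ((-123021 + 65299) + (42 + (22/143 + 130/(-68)))) = 68748 + (-57722 + (42 + (22*(1/143) + 130*(-1/68)))) = 68748 + (-57722 + (42 + (2/13 - 65/34))) = 68748 + (-57722 + (42 - 777/442)) = 68748 + (-57722 + 17787/442) = 68748 - 25495337/442 = 4891279/442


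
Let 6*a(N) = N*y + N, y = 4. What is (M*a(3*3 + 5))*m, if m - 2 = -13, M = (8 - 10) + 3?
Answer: -385/3 ≈ -128.33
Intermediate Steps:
M = 1 (M = -2 + 3 = 1)
a(N) = 5*N/6 (a(N) = (N*4 + N)/6 = (4*N + N)/6 = (5*N)/6 = 5*N/6)
m = -11 (m = 2 - 13 = -11)
(M*a(3*3 + 5))*m = (1*(5*(3*3 + 5)/6))*(-11) = (1*(5*(9 + 5)/6))*(-11) = (1*((5/6)*14))*(-11) = (1*(35/3))*(-11) = (35/3)*(-11) = -385/3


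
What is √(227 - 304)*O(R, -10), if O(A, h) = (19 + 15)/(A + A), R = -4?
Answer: -17*I*√77/4 ≈ -37.294*I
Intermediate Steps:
O(A, h) = 17/A (O(A, h) = 34/((2*A)) = 34*(1/(2*A)) = 17/A)
√(227 - 304)*O(R, -10) = √(227 - 304)*(17/(-4)) = √(-77)*(17*(-¼)) = (I*√77)*(-17/4) = -17*I*√77/4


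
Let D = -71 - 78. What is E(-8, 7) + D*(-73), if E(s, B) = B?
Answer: 10884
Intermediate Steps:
D = -149
E(-8, 7) + D*(-73) = 7 - 149*(-73) = 7 + 10877 = 10884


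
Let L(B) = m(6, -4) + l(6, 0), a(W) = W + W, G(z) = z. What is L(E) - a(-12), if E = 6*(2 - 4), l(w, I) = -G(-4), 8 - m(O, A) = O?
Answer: 30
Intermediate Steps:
a(W) = 2*W
m(O, A) = 8 - O
l(w, I) = 4 (l(w, I) = -1*(-4) = 4)
E = -12 (E = 6*(-2) = -12)
L(B) = 6 (L(B) = (8 - 1*6) + 4 = (8 - 6) + 4 = 2 + 4 = 6)
L(E) - a(-12) = 6 - 2*(-12) = 6 - 1*(-24) = 6 + 24 = 30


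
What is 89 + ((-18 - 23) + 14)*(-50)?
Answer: 1439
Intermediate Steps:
89 + ((-18 - 23) + 14)*(-50) = 89 + (-41 + 14)*(-50) = 89 - 27*(-50) = 89 + 1350 = 1439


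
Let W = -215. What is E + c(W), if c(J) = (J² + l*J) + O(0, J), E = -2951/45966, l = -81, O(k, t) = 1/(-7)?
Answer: 20476867057/321762 ≈ 63640.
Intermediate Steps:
O(k, t) = -⅐
E = -2951/45966 (E = -2951*1/45966 = -2951/45966 ≈ -0.064200)
c(J) = -⅐ + J² - 81*J (c(J) = (J² - 81*J) - ⅐ = -⅐ + J² - 81*J)
E + c(W) = -2951/45966 + (-⅐ + (-215)² - 81*(-215)) = -2951/45966 + (-⅐ + 46225 + 17415) = -2951/45966 + 445479/7 = 20476867057/321762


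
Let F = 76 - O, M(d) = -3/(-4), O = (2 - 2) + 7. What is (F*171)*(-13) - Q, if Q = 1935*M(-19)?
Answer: -619353/4 ≈ -1.5484e+5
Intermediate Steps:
O = 7 (O = 0 + 7 = 7)
M(d) = 3/4 (M(d) = -3*(-1/4) = 3/4)
F = 69 (F = 76 - 1*7 = 76 - 7 = 69)
Q = 5805/4 (Q = 1935*(3/4) = 5805/4 ≈ 1451.3)
(F*171)*(-13) - Q = (69*171)*(-13) - 1*5805/4 = 11799*(-13) - 5805/4 = -153387 - 5805/4 = -619353/4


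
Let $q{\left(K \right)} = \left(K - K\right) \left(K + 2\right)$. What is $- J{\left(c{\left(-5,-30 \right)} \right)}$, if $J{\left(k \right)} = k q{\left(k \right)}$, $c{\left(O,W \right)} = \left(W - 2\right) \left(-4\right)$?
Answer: $0$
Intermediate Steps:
$c{\left(O,W \right)} = 8 - 4 W$ ($c{\left(O,W \right)} = \left(-2 + W\right) \left(-4\right) = 8 - 4 W$)
$q{\left(K \right)} = 0$ ($q{\left(K \right)} = 0 \left(2 + K\right) = 0$)
$J{\left(k \right)} = 0$ ($J{\left(k \right)} = k 0 = 0$)
$- J{\left(c{\left(-5,-30 \right)} \right)} = \left(-1\right) 0 = 0$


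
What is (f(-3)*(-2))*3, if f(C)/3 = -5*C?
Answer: -270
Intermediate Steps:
f(C) = -15*C (f(C) = 3*(-5*C) = -15*C)
(f(-3)*(-2))*3 = (-15*(-3)*(-2))*3 = (45*(-2))*3 = -90*3 = -270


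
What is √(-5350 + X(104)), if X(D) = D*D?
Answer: √5466 ≈ 73.932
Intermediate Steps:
X(D) = D²
√(-5350 + X(104)) = √(-5350 + 104²) = √(-5350 + 10816) = √5466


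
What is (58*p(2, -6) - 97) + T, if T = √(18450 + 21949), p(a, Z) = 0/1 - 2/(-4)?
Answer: -68 + √40399 ≈ 133.00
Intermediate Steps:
p(a, Z) = ½ (p(a, Z) = 0*1 - 2*(-¼) = 0 + ½ = ½)
T = √40399 ≈ 201.00
(58*p(2, -6) - 97) + T = (58*(½) - 97) + √40399 = (29 - 97) + √40399 = -68 + √40399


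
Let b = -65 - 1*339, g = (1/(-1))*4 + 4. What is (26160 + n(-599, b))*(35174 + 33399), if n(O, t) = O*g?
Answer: 1793869680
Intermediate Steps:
g = 0 (g = (1*(-1))*4 + 4 = -1*4 + 4 = -4 + 4 = 0)
b = -404 (b = -65 - 339 = -404)
n(O, t) = 0 (n(O, t) = O*0 = 0)
(26160 + n(-599, b))*(35174 + 33399) = (26160 + 0)*(35174 + 33399) = 26160*68573 = 1793869680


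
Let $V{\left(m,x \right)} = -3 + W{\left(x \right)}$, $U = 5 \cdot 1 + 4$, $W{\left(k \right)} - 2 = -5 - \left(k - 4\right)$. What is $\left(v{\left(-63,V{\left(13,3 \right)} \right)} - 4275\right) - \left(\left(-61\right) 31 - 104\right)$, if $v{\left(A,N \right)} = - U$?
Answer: $-2289$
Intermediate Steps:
$W{\left(k \right)} = 1 - k$ ($W{\left(k \right)} = 2 - \left(5 - 4 + k\right) = 2 - \left(1 + k\right) = 1 - k$)
$U = 9$ ($U = 5 + 4 = 9$)
$V{\left(m,x \right)} = -2 - x$ ($V{\left(m,x \right)} = -3 - \left(-1 + x\right) = -2 - x$)
$v{\left(A,N \right)} = -9$ ($v{\left(A,N \right)} = \left(-1\right) 9 = -9$)
$\left(v{\left(-63,V{\left(13,3 \right)} \right)} - 4275\right) - \left(\left(-61\right) 31 - 104\right) = \left(-9 - 4275\right) - \left(\left(-61\right) 31 - 104\right) = \left(-9 - 4275\right) - \left(-1891 - 104\right) = -4284 - -1995 = -4284 + 1995 = -2289$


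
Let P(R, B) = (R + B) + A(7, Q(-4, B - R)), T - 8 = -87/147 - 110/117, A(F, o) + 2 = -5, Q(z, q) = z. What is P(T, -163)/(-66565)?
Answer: 937529/381617145 ≈ 0.0024567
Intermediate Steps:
A(F, o) = -7 (A(F, o) = -2 - 5 = -7)
T = 37081/5733 (T = 8 + (-87/147 - 110/117) = 8 + (-87*1/147 - 110*1/117) = 8 + (-29/49 - 110/117) = 8 - 8783/5733 = 37081/5733 ≈ 6.4680)
P(R, B) = -7 + B + R (P(R, B) = (R + B) - 7 = (B + R) - 7 = -7 + B + R)
P(T, -163)/(-66565) = (-7 - 163 + 37081/5733)/(-66565) = -937529/5733*(-1/66565) = 937529/381617145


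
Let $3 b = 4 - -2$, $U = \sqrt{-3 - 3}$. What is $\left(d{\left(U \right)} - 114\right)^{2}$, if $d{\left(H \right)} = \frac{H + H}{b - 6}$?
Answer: $\frac{\left(228 + i \sqrt{6}\right)^{2}}{4} \approx 12995.0 + 279.24 i$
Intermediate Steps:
$U = i \sqrt{6}$ ($U = \sqrt{-6} = i \sqrt{6} \approx 2.4495 i$)
$b = 2$ ($b = \frac{4 - -2}{3} = \frac{4 + 2}{3} = \frac{1}{3} \cdot 6 = 2$)
$d{\left(H \right)} = - \frac{H}{2}$ ($d{\left(H \right)} = \frac{H + H}{2 - 6} = \frac{2 H}{-4} = 2 H \left(- \frac{1}{4}\right) = - \frac{H}{2}$)
$\left(d{\left(U \right)} - 114\right)^{2} = \left(- \frac{i \sqrt{6}}{2} - 114\right)^{2} = \left(-114 - \frac{i \sqrt{6}}{2}\right)^{2}$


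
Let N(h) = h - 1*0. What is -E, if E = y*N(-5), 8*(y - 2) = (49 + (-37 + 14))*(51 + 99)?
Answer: 4895/2 ≈ 2447.5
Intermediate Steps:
y = 979/2 (y = 2 + ((49 + (-37 + 14))*(51 + 99))/8 = 2 + ((49 - 23)*150)/8 = 2 + (26*150)/8 = 2 + (⅛)*3900 = 2 + 975/2 = 979/2 ≈ 489.50)
N(h) = h (N(h) = h + 0 = h)
E = -4895/2 (E = (979/2)*(-5) = -4895/2 ≈ -2447.5)
-E = -1*(-4895/2) = 4895/2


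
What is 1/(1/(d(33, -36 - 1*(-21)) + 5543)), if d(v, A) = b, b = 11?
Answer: 5554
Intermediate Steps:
d(v, A) = 11
1/(1/(d(33, -36 - 1*(-21)) + 5543)) = 1/(1/(11 + 5543)) = 1/(1/5554) = 5554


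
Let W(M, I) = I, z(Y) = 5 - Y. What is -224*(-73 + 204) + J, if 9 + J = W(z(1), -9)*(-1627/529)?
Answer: -15513094/529 ≈ -29325.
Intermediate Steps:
J = 9882/529 (J = -9 - (-14643)/529 = -9 - 9*(-1627/529) = -9 + 14643/529 = 9882/529 ≈ 18.681)
-224*(-73 + 204) + J = -224*(-73 + 204) + 9882/529 = -224*131 + 9882/529 = -29344 + 9882/529 = -15513094/529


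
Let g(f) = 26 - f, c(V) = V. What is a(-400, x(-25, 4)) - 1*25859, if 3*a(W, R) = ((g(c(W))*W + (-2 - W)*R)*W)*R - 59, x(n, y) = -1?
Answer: -68396836/3 ≈ -2.2799e+7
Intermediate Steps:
a(W, R) = -59/3 + R*W*(R*(-2 - W) + W*(26 - W))/3 (a(W, R) = ((((26 - W)*W + (-2 - W)*R)*W)*R - 59)/3 = (((W*(26 - W) + R*(-2 - W))*W)*R - 59)/3 = (((R*(-2 - W) + W*(26 - W))*W)*R - 59)/3 = ((W*(R*(-2 - W) + W*(26 - W)))*R - 59)/3 = (R*W*(R*(-2 - W) + W*(26 - W)) - 59)/3 = (-59 + R*W*(R*(-2 - W) + W*(26 - W)))/3 = -59/3 + R*W*(R*(-2 - W) + W*(26 - W))/3)
a(-400, x(-25, 4)) - 1*25859 = (-59/3 - ⅔*(-400)*(-1)² - ⅓*(-1)²*(-400)² - ⅓*(-1)*(-400)²*(-26 - 400)) - 1*25859 = (-59/3 - ⅔*(-400)*1 - ⅓*1*160000 - ⅓*(-1)*160000*(-426)) - 25859 = (-59/3 + 800/3 - 160000/3 - 22720000) - 25859 = -68319259/3 - 25859 = -68396836/3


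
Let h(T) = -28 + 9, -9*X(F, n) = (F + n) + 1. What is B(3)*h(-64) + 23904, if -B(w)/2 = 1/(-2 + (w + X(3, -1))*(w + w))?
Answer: 167347/7 ≈ 23907.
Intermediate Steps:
X(F, n) = -⅑ - F/9 - n/9 (X(F, n) = -((F + n) + 1)/9 = -(1 + F + n)/9 = -⅑ - F/9 - n/9)
B(w) = -2/(-2 + 2*w*(-⅓ + w)) (B(w) = -2/(-2 + (w + (-⅑ - ⅑*3 - ⅑*(-1)))*(w + w)) = -2/(-2 + (w + (-⅑ - ⅓ + ⅑))*(2*w)) = -2/(-2 + (w - ⅓)*(2*w)) = -2/(-2 + (-⅓ + w)*(2*w)) = -2/(-2 + 2*w*(-⅓ + w)))
h(T) = -19
B(3)*h(-64) + 23904 = (3/(3 + 3 - 3*3²))*(-19) + 23904 = (3/(3 + 3 - 3*9))*(-19) + 23904 = (3/(3 + 3 - 27))*(-19) + 23904 = (3/(-21))*(-19) + 23904 = (3*(-1/21))*(-19) + 23904 = -⅐*(-19) + 23904 = 19/7 + 23904 = 167347/7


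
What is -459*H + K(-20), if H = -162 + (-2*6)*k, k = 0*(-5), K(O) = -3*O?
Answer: 74418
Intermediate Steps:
k = 0
H = -162 (H = -162 - 2*6*0 = -162 - 12*0 = -162 + 0 = -162)
-459*H + K(-20) = -459*(-162) - 3*(-20) = 74358 + 60 = 74418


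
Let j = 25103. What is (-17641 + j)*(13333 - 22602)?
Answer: -69165278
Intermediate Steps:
(-17641 + j)*(13333 - 22602) = (-17641 + 25103)*(13333 - 22602) = 7462*(-9269) = -69165278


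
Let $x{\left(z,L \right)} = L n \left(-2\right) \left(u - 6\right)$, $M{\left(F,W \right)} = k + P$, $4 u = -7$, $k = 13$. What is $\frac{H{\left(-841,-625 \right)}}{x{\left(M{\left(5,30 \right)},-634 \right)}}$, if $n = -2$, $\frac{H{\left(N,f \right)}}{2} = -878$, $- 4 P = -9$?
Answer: $- \frac{878}{9827} \approx -0.089346$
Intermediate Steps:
$P = \frac{9}{4}$ ($P = \left(- \frac{1}{4}\right) \left(-9\right) = \frac{9}{4} \approx 2.25$)
$H{\left(N,f \right)} = -1756$ ($H{\left(N,f \right)} = 2 \left(-878\right) = -1756$)
$u = - \frac{7}{4}$ ($u = \frac{1}{4} \left(-7\right) = - \frac{7}{4} \approx -1.75$)
$M{\left(F,W \right)} = \frac{61}{4}$ ($M{\left(F,W \right)} = 13 + \frac{9}{4} = \frac{61}{4}$)
$x{\left(z,L \right)} = - 31 L$ ($x{\left(z,L \right)} = L \left(-2\right) \left(-2\right) \left(- \frac{7}{4} - 6\right) = - 2 L \left(-2\right) \left(- \frac{31}{4}\right) = 4 L \left(- \frac{31}{4}\right) = - 31 L$)
$\frac{H{\left(-841,-625 \right)}}{x{\left(M{\left(5,30 \right)},-634 \right)}} = - \frac{1756}{\left(-31\right) \left(-634\right)} = - \frac{1756}{19654} = \left(-1756\right) \frac{1}{19654} = - \frac{878}{9827}$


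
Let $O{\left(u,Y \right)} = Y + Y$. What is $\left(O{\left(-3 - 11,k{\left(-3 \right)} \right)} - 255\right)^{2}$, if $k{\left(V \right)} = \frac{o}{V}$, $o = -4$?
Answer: $\frac{573049}{9} \approx 63672.0$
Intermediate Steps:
$k{\left(V \right)} = - \frac{4}{V}$
$O{\left(u,Y \right)} = 2 Y$
$\left(O{\left(-3 - 11,k{\left(-3 \right)} \right)} - 255\right)^{2} = \left(2 \left(- \frac{4}{-3}\right) - 255\right)^{2} = \left(2 \left(\left(-4\right) \left(- \frac{1}{3}\right)\right) - 255\right)^{2} = \left(2 \cdot \frac{4}{3} - 255\right)^{2} = \left(\frac{8}{3} - 255\right)^{2} = \left(- \frac{757}{3}\right)^{2} = \frac{573049}{9}$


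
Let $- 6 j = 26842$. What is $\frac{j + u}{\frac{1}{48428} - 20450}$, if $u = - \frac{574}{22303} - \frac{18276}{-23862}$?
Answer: $\frac{3033715319285372}{13869997244152353} \approx 0.21872$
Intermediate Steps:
$j = - \frac{13421}{3}$ ($j = \left(- \frac{1}{6}\right) 26842 = - \frac{13421}{3} \approx -4473.7$)
$u = \frac{65652140}{88699031}$ ($u = \left(-574\right) \frac{1}{22303} - - \frac{3046}{3977} = - \frac{574}{22303} + \frac{3046}{3977} = \frac{65652140}{88699031} \approx 0.74017$)
$\frac{j + u}{\frac{1}{48428} - 20450} = \frac{- \frac{13421}{3} + \frac{65652140}{88699031}}{\frac{1}{48428} - 20450} = - \frac{1190232738631}{266097093 \left(\frac{1}{48428} - 20450\right)} = - \frac{1190232738631}{266097093 \left(- \frac{990352599}{48428}\right)} = \left(- \frac{1190232738631}{266097093}\right) \left(- \frac{48428}{990352599}\right) = \frac{3033715319285372}{13869997244152353}$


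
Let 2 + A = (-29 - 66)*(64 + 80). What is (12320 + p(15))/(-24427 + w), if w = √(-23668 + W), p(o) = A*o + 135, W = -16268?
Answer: 6585895/834571 + 112160*I*√39/10849423 ≈ 7.8914 + 0.06456*I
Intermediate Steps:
A = -13682 (A = -2 + (-29 - 66)*(64 + 80) = -2 - 95*144 = -2 - 13680 = -13682)
p(o) = 135 - 13682*o (p(o) = -13682*o + 135 = 135 - 13682*o)
w = 32*I*√39 (w = √(-23668 - 16268) = √(-39936) = 32*I*√39 ≈ 199.84*I)
(12320 + p(15))/(-24427 + w) = (12320 + (135 - 13682*15))/(-24427 + 32*I*√39) = (12320 + (135 - 205230))/(-24427 + 32*I*√39) = (12320 - 205095)/(-24427 + 32*I*√39) = -192775/(-24427 + 32*I*√39)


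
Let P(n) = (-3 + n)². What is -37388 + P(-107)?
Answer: -25288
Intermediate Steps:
-37388 + P(-107) = -37388 + (-3 - 107)² = -37388 + (-110)² = -37388 + 12100 = -25288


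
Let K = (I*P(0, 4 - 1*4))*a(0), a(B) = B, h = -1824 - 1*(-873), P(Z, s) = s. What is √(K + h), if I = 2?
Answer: I*√951 ≈ 30.838*I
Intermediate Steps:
h = -951 (h = -1824 + 873 = -951)
K = 0 (K = (2*(4 - 1*4))*0 = (2*(4 - 4))*0 = (2*0)*0 = 0*0 = 0)
√(K + h) = √(0 - 951) = √(-951) = I*√951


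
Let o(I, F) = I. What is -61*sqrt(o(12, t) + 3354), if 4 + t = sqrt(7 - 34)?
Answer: -183*sqrt(374) ≈ -3539.1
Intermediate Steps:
t = -4 + 3*I*sqrt(3) (t = -4 + sqrt(7 - 34) = -4 + sqrt(-27) = -4 + 3*I*sqrt(3) ≈ -4.0 + 5.1962*I)
-61*sqrt(o(12, t) + 3354) = -61*sqrt(12 + 3354) = -183*sqrt(374)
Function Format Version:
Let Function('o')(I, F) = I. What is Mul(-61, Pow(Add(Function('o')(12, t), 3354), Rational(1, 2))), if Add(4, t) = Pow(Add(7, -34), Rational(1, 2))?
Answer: Mul(-183, Pow(374, Rational(1, 2))) ≈ -3539.1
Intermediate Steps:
t = Add(-4, Mul(3, I, Pow(3, Rational(1, 2)))) (t = Add(-4, Pow(Add(7, -34), Rational(1, 2))) = Add(-4, Pow(-27, Rational(1, 2))) = Add(-4, Mul(3, I, Pow(3, Rational(1, 2)))) ≈ Add(-4.0000, Mul(5.1962, I)))
Mul(-61, Pow(Add(Function('o')(12, t), 3354), Rational(1, 2))) = Mul(-61, Pow(Add(12, 3354), Rational(1, 2))) = Mul(-61, Pow(3366, Rational(1, 2))) = Mul(-61, Mul(3, Pow(374, Rational(1, 2)))) = Mul(-183, Pow(374, Rational(1, 2)))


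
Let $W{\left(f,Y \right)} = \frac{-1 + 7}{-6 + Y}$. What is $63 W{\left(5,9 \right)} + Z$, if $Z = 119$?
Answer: $245$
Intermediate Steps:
$W{\left(f,Y \right)} = \frac{6}{-6 + Y}$
$63 W{\left(5,9 \right)} + Z = 63 \frac{6}{-6 + 9} + 119 = 63 \cdot \frac{6}{3} + 119 = 63 \cdot 6 \cdot \frac{1}{3} + 119 = 63 \cdot 2 + 119 = 126 + 119 = 245$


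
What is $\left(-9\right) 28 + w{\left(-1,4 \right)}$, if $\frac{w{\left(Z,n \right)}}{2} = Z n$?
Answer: $-260$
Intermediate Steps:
$w{\left(Z,n \right)} = 2 Z n$
$\left(-9\right) 28 + w{\left(-1,4 \right)} = \left(-9\right) 28 + 2 \left(-1\right) 4 = -252 - 8 = -260$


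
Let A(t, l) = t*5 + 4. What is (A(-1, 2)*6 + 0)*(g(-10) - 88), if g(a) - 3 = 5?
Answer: 480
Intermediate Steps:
g(a) = 8 (g(a) = 3 + 5 = 8)
A(t, l) = 4 + 5*t (A(t, l) = 5*t + 4 = 4 + 5*t)
(A(-1, 2)*6 + 0)*(g(-10) - 88) = ((4 + 5*(-1))*6 + 0)*(8 - 88) = ((4 - 5)*6 + 0)*(-80) = (-1*6 + 0)*(-80) = (-6 + 0)*(-80) = -6*(-80) = 480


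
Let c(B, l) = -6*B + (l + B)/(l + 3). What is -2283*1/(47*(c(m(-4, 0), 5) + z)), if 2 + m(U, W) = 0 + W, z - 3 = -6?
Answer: -6088/1175 ≈ -5.1813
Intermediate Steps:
z = -3 (z = 3 - 6 = -3)
m(U, W) = -2 + W (m(U, W) = -2 + (0 + W) = -2 + W)
c(B, l) = -6*B + (B + l)/(3 + l)
-2283*1/(47*(c(m(-4, 0), 5) + z)) = -2283*1/(47*((5 - 17*(-2 + 0) - 6*(-2 + 0)*5)/(3 + 5) - 3)) = -2283*1/(47*((5 - 17*(-2) - 6*(-2)*5)/8 - 3)) = -2283*1/(47*((5 + 34 + 60)/8 - 3)) = -2283*1/(47*((⅛)*99 - 3)) = -2283*1/(47*(99/8 - 3)) = -2283/((75/8)*47) = -2283/3525/8 = -2283*8/3525 = -6088/1175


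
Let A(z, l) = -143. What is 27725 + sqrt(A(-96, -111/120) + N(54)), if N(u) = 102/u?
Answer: 27725 + I*sqrt(1270)/3 ≈ 27725.0 + 11.879*I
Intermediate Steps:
27725 + sqrt(A(-96, -111/120) + N(54)) = 27725 + sqrt(-143 + 102/54) = 27725 + sqrt(-143 + 102*(1/54)) = 27725 + sqrt(-143 + 17/9) = 27725 + sqrt(-1270/9) = 27725 + I*sqrt(1270)/3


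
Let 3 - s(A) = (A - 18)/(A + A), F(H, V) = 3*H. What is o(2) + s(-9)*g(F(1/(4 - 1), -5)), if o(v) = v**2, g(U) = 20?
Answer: 34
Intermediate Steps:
s(A) = 3 - (-18 + A)/(2*A) (s(A) = 3 - (A - 18)/(A + A) = 3 - (-18 + A)/(2*A))
o(2) + s(-9)*g(F(1/(4 - 1), -5)) = 2**2 + (5/2 + 9/(-9))*20 = 4 + (5/2 + 9*(-1/9))*20 = 4 + (5/2 - 1)*20 = 4 + (3/2)*20 = 4 + 30 = 34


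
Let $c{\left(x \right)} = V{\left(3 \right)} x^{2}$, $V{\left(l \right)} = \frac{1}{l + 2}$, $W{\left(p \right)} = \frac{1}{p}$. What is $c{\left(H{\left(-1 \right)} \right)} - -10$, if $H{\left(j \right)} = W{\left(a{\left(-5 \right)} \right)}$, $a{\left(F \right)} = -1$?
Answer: $\frac{51}{5} \approx 10.2$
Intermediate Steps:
$V{\left(l \right)} = \frac{1}{2 + l}$
$H{\left(j \right)} = -1$ ($H{\left(j \right)} = \frac{1}{-1} = -1$)
$c{\left(x \right)} = \frac{x^{2}}{5}$ ($c{\left(x \right)} = \frac{x^{2}}{2 + 3} = \frac{x^{2}}{5}$)
$c{\left(H{\left(-1 \right)} \right)} - -10 = \frac{\left(-1\right)^{2}}{5} - -10 = \frac{1}{5} \cdot 1 + 10 = \frac{1}{5} + 10 = \frac{51}{5}$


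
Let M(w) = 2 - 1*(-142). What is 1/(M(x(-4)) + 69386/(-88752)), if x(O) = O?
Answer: 44376/6355451 ≈ 0.0069824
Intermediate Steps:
M(w) = 144 (M(w) = 2 + 142 = 144)
1/(M(x(-4)) + 69386/(-88752)) = 1/(144 + 69386/(-88752)) = 1/(144 + 69386*(-1/88752)) = 1/(144 - 34693/44376) = 1/(6355451/44376) = 44376/6355451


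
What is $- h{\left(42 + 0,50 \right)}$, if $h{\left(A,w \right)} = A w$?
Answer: $-2100$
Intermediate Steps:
$- h{\left(42 + 0,50 \right)} = - \left(42 + 0\right) 50 = - 42 \cdot 50 = \left(-1\right) 2100 = -2100$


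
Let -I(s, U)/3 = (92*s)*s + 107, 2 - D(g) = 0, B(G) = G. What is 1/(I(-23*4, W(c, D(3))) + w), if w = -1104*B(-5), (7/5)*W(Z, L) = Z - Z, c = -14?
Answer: -1/2330865 ≈ -4.2903e-7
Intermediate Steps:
D(g) = 2 (D(g) = 2 - 1*0 = 2 + 0 = 2)
W(Z, L) = 0 (W(Z, L) = 5*(Z - Z)/7 = (5/7)*0 = 0)
I(s, U) = -321 - 276*s² (I(s, U) = -3*((92*s)*s + 107) = -3*(92*s² + 107) = -3*(107 + 92*s²) = -321 - 276*s²)
w = 5520 (w = -1104*(-5) = 5520)
1/(I(-23*4, W(c, D(3))) + w) = 1/((-321 - 276*(-23*4)²) + 5520) = 1/((-321 - 276*(-92)²) + 5520) = 1/((-321 - 276*8464) + 5520) = 1/((-321 - 2336064) + 5520) = 1/(-2336385 + 5520) = 1/(-2330865) = -1/2330865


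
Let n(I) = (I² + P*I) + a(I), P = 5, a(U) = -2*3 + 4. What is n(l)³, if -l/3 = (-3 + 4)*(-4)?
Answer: 8242408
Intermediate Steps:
a(U) = -2 (a(U) = -6 + 4 = -2)
l = 12 (l = -3*(-3 + 4)*(-4) = -3*(-4) = 12)
n(I) = -2 + I² + 5*I (n(I) = (I² + 5*I) - 2 = -2 + I² + 5*I)
n(l)³ = (-2 + 12² + 5*12)³ = (-2 + 144 + 60)³ = 202³ = 8242408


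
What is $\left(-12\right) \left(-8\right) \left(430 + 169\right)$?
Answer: $57504$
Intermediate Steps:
$\left(-12\right) \left(-8\right) \left(430 + 169\right) = 96 \cdot 599 = 57504$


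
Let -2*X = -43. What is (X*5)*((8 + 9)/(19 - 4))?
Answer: 731/6 ≈ 121.83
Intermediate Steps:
X = 43/2 (X = -½*(-43) = 43/2 ≈ 21.500)
(X*5)*((8 + 9)/(19 - 4)) = ((43/2)*5)*((8 + 9)/(19 - 4)) = 215*(17/15)/2 = 215*(17*(1/15))/2 = (215/2)*(17/15) = 731/6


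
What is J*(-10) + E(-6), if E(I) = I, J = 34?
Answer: -346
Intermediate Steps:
J*(-10) + E(-6) = 34*(-10) - 6 = -340 - 6 = -346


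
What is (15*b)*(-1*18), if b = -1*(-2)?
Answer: -540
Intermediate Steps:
b = 2
(15*b)*(-1*18) = (15*2)*(-1*18) = 30*(-18) = -540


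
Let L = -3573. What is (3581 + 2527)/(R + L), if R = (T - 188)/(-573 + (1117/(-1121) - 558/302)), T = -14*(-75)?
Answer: -595369414572/348419473859 ≈ -1.7088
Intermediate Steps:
T = 1050
R = -145911602/97473709 (R = (1050 - 188)/(-573 + (1117/(-1121) - 558/302)) = 862/(-573 + (1117*(-1/1121) - 558*1/302)) = 862/(-573 + (-1117/1121 - 279/151)) = 862/(-573 - 481426/169271) = 862/(-97473709/169271) = 862*(-169271/97473709) = -145911602/97473709 ≈ -1.4969)
(3581 + 2527)/(R + L) = (3581 + 2527)/(-145911602/97473709 - 3573) = 6108/(-348419473859/97473709) = 6108*(-97473709/348419473859) = -595369414572/348419473859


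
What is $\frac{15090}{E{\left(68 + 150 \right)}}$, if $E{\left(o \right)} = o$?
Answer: $\frac{7545}{109} \approx 69.22$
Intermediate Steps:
$\frac{15090}{E{\left(68 + 150 \right)}} = \frac{15090}{68 + 150} = \frac{15090}{218} = 15090 \cdot \frac{1}{218} = \frac{7545}{109}$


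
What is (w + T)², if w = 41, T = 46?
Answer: 7569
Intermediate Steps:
(w + T)² = (41 + 46)² = 87² = 7569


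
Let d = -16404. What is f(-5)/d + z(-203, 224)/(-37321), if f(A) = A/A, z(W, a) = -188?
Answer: 3046631/612213684 ≈ 0.0049764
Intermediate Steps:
f(A) = 1
f(-5)/d + z(-203, 224)/(-37321) = 1/(-16404) - 188/(-37321) = 1*(-1/16404) - 188*(-1/37321) = -1/16404 + 188/37321 = 3046631/612213684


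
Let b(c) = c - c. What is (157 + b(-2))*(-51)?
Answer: -8007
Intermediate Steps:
b(c) = 0
(157 + b(-2))*(-51) = (157 + 0)*(-51) = 157*(-51) = -8007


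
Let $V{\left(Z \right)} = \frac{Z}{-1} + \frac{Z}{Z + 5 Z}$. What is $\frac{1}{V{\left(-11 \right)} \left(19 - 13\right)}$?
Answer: $\frac{1}{67} \approx 0.014925$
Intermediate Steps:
$V{\left(Z \right)} = \frac{1}{6} - Z$ ($V{\left(Z \right)} = Z \left(-1\right) + \frac{Z}{6 Z} = - Z + Z \frac{1}{6 Z} = - Z + \frac{1}{6} = \frac{1}{6} - Z$)
$\frac{1}{V{\left(-11 \right)} \left(19 - 13\right)} = \frac{1}{\left(\frac{1}{6} - -11\right) \left(19 - 13\right)} = \frac{1}{\left(\frac{1}{6} + 11\right) 6} = \frac{1}{\frac{67}{6} \cdot 6} = \frac{1}{67}$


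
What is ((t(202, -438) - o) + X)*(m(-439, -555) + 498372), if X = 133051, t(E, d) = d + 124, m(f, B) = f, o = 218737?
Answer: -42822238000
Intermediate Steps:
t(E, d) = 124 + d
((t(202, -438) - o) + X)*(m(-439, -555) + 498372) = (((124 - 438) - 1*218737) + 133051)*(-439 + 498372) = ((-314 - 218737) + 133051)*497933 = (-219051 + 133051)*497933 = -86000*497933 = -42822238000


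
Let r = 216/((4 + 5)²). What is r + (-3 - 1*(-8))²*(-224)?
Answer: -16792/3 ≈ -5597.3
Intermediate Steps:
r = 8/3 (r = 216/(9²) = 216/81 = 216*(1/81) = 8/3 ≈ 2.6667)
r + (-3 - 1*(-8))²*(-224) = 8/3 + (-3 - 1*(-8))²*(-224) = 8/3 + (-3 + 8)²*(-224) = 8/3 + 5²*(-224) = 8/3 + 25*(-224) = 8/3 - 5600 = -16792/3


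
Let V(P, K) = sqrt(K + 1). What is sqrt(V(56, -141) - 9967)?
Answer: sqrt(-9967 + 2*I*sqrt(35)) ≈ 0.0593 + 99.835*I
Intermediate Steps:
V(P, K) = sqrt(1 + K)
sqrt(V(56, -141) - 9967) = sqrt(sqrt(1 - 141) - 9967) = sqrt(sqrt(-140) - 9967) = sqrt(2*I*sqrt(35) - 9967) = sqrt(-9967 + 2*I*sqrt(35))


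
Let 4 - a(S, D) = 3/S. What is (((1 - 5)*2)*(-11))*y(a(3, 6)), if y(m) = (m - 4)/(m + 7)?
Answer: -44/5 ≈ -8.8000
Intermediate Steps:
a(S, D) = 4 - 3/S
y(m) = (-4 + m)/(7 + m)
(((1 - 5)*2)*(-11))*y(a(3, 6)) = (((1 - 5)*2)*(-11))*((-4 + (4 - 3/3))/(7 + (4 - 3/3))) = (-4*2*(-11))*((-4 + (4 - 3*1/3))/(7 + (4 - 3*1/3))) = (-8*(-11))*((-4 + (4 - 1))/(7 + (4 - 1))) = 88*((-4 + 3)/(7 + 3)) = 88*(-1/10) = -44/5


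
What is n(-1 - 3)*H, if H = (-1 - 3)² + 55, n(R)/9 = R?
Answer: -2556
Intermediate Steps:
n(R) = 9*R
H = 71 (H = (-4)² + 55 = 16 + 55 = 71)
n(-1 - 3)*H = (9*(-1 - 3))*71 = (9*(-4))*71 = -36*71 = -2556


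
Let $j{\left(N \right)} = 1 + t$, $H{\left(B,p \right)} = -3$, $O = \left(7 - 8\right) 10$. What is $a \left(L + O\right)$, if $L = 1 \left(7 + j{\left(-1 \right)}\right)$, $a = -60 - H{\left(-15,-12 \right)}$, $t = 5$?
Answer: $-171$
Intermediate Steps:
$O = -10$ ($O = \left(-1\right) 10 = -10$)
$j{\left(N \right)} = 6$ ($j{\left(N \right)} = 1 + 5 = 6$)
$a = -57$ ($a = -60 - -3 = -60 + 3 = -57$)
$L = 13$ ($L = 1 \left(7 + 6\right) = 1 \cdot 13 = 13$)
$a \left(L + O\right) = - 57 \left(13 - 10\right) = \left(-57\right) 3 = -171$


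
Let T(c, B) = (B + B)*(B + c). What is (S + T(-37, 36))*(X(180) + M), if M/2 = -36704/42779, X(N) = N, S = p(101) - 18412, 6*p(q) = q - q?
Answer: -140973993008/42779 ≈ -3.2954e+6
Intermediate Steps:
p(q) = 0 (p(q) = (q - q)/6 = (⅙)*0 = 0)
T(c, B) = 2*B*(B + c) (T(c, B) = (2*B)*(B + c) = 2*B*(B + c))
S = -18412 (S = 0 - 18412 = -18412)
M = -73408/42779 (M = 2*(-36704/42779) = -73408/42779 ≈ -1.7160)
(S + T(-37, 36))*(X(180) + M) = (-18412 + 2*36*(36 - 37))*(180 - 73408/42779) = (-18412 + 2*36*(-1))*(7626812/42779) = (-18412 - 72)*(7626812/42779) = -18484*7626812/42779 = -140973993008/42779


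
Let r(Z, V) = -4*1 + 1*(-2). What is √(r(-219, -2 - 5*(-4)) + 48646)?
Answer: 16*√190 ≈ 220.54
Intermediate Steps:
r(Z, V) = -6 (r(Z, V) = -4 - 2 = -6)
√(r(-219, -2 - 5*(-4)) + 48646) = √(-6 + 48646) = √48640 = 16*√190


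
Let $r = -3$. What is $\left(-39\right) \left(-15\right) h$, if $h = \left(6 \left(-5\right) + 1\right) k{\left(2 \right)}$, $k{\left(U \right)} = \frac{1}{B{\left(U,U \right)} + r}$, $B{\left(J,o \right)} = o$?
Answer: $16965$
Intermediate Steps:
$k{\left(U \right)} = \frac{1}{-3 + U}$ ($k{\left(U \right)} = \frac{1}{U - 3} = \frac{1}{-3 + U}$)
$h = 29$ ($h = \frac{6 \left(-5\right) + 1}{-3 + 2} = \frac{-30 + 1}{-1} = \left(-29\right) \left(-1\right) = 29$)
$\left(-39\right) \left(-15\right) h = \left(-39\right) \left(-15\right) 29 = 585 \cdot 29 = 16965$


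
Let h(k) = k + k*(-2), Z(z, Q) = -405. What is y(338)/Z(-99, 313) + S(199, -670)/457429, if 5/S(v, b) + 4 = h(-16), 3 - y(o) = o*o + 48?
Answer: 209116412599/741034980 ≈ 282.19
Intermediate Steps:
h(k) = -k (h(k) = k - 2*k = -k)
y(o) = -45 - o**2 (y(o) = 3 - (o*o + 48) = 3 - (o**2 + 48) = 3 - (48 + o**2) = 3 + (-48 - o**2) = -45 - o**2)
S(v, b) = 5/12 (S(v, b) = 5/(-4 - 1*(-16)) = 5/(-4 + 16) = 5/12)
y(338)/Z(-99, 313) + S(199, -670)/457429 = (-45 - 1*338**2)/(-405) + (5/12)/457429 = (-45 - 1*114244)*(-1/405) + (5/12)*(1/457429) = (-45 - 114244)*(-1/405) + 5/5489148 = -114289*(-1/405) + 5/5489148 = 114289/405 + 5/5489148 = 209116412599/741034980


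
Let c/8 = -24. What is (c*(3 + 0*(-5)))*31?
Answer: -17856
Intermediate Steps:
c = -192 (c = 8*(-24) = -192)
(c*(3 + 0*(-5)))*31 = -192*(3 + 0*(-5))*31 = -192*(3 + 0)*31 = -192*3*31 = -576*31 = -17856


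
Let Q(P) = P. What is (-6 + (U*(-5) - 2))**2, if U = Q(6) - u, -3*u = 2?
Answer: 15376/9 ≈ 1708.4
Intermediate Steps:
u = -2/3 (u = -1/3*2 = -2/3 ≈ -0.66667)
U = 20/3 (U = 6 - 1*(-2/3) = 6 + 2/3 = 20/3 ≈ 6.6667)
(-6 + (U*(-5) - 2))**2 = (-6 + ((20/3)*(-5) - 2))**2 = (-6 + (-100/3 - 2))**2 = (-6 - 106/3)**2 = (-124/3)**2 = 15376/9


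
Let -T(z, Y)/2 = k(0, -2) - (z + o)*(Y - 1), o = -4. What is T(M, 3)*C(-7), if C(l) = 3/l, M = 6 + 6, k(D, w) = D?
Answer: -96/7 ≈ -13.714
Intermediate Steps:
M = 12
T(z, Y) = 2*(-1 + Y)*(-4 + z) (T(z, Y) = -2*(0 - (z - 4)*(Y - 1)) = -2*(0 - (-4 + z)*(-1 + Y)) = -2*(0 - (-1 + Y)*(-4 + z)) = -(-2)*(-1 + Y)*(-4 + z) = 2*(-1 + Y)*(-4 + z))
T(M, 3)*C(-7) = (8 - 8*3 - 2*12 + 2*3*12)*(3/(-7)) = (8 - 24 - 24 + 72)*(3*(-⅐)) = 32*(-3/7) = -96/7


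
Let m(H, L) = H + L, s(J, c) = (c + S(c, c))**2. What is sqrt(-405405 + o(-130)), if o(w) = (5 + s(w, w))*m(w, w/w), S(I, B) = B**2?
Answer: 5*I*sqrt(1451178006) ≈ 1.9047e+5*I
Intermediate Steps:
s(J, c) = (c + c**2)**2
o(w) = (1 + w)*(5 + w**2*(1 + w)**2) (o(w) = (5 + w**2*(1 + w)**2)*(w + w/w) = (5 + w**2*(1 + w)**2)*(w + 1) = (5 + w**2*(1 + w)**2)*(1 + w) = (1 + w)*(5 + w**2*(1 + w)**2))
sqrt(-405405 + o(-130)) = sqrt(-405405 + (1 - 130)*(5 + (-130)**2*(1 - 130)**2)) = sqrt(-405405 - 129*(5 + 16900*(-129)**2)) = sqrt(-405405 - 129*(5 + 16900*16641)) = sqrt(-405405 - 129*(5 + 281232900)) = sqrt(-405405 - 129*281232905) = sqrt(-405405 - 36279044745) = sqrt(-36279450150) = 5*I*sqrt(1451178006)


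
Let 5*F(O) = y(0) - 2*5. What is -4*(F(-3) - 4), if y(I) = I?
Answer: 24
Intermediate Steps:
F(O) = -2 (F(O) = (0 - 2*5)/5 = (0 - 10)/5 = (⅕)*(-10) = -2)
-4*(F(-3) - 4) = -4*(-2 - 4) = -4*(-6) = 24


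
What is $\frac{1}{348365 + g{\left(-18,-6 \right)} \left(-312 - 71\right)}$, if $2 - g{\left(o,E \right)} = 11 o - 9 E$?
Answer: $\frac{1}{292447} \approx 3.4194 \cdot 10^{-6}$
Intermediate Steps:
$g{\left(o,E \right)} = 2 - 11 o + 9 E$ ($g{\left(o,E \right)} = 2 - \left(11 o - 9 E\right) = 2 - \left(- 9 E + 11 o\right) = 2 + \left(- 11 o + 9 E\right) = 2 - 11 o + 9 E$)
$\frac{1}{348365 + g{\left(-18,-6 \right)} \left(-312 - 71\right)} = \frac{1}{348365 + \left(2 - -198 + 9 \left(-6\right)\right) \left(-312 - 71\right)} = \frac{1}{348365 + \left(2 + 198 - 54\right) \left(-383\right)} = \frac{1}{348365 + 146 \left(-383\right)} = \frac{1}{348365 - 55918} = \frac{1}{292447}$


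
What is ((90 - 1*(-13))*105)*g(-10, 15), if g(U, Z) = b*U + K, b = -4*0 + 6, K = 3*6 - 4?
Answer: -497490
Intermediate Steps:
K = 14 (K = 18 - 4 = 14)
b = 6 (b = 0 + 6 = 6)
g(U, Z) = 14 + 6*U (g(U, Z) = 6*U + 14 = 14 + 6*U)
((90 - 1*(-13))*105)*g(-10, 15) = ((90 - 1*(-13))*105)*(14 + 6*(-10)) = ((90 + 13)*105)*(14 - 60) = (103*105)*(-46) = 10815*(-46) = -497490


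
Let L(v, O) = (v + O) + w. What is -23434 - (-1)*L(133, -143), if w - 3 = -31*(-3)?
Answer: -23348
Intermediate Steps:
w = 96 (w = 3 - 31*(-3) = 3 + 93 = 96)
L(v, O) = 96 + O + v (L(v, O) = (v + O) + 96 = (O + v) + 96 = 96 + O + v)
-23434 - (-1)*L(133, -143) = -23434 - (-1)*(96 - 143 + 133) = -23434 - (-1)*86 = -23434 - 1*(-86) = -23434 + 86 = -23348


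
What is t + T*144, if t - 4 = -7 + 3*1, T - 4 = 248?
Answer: 36288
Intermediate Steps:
T = 252 (T = 4 + 248 = 252)
t = 0 (t = 4 + (-7 + 3*1) = 4 + (-7 + 3) = 4 - 4 = 0)
t + T*144 = 0 + 252*144 = 0 + 36288 = 36288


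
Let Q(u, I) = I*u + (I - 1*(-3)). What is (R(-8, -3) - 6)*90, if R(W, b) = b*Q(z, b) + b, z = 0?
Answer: -810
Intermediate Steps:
Q(u, I) = 3 + I + I*u (Q(u, I) = I*u + (I + 3) = I*u + (3 + I) = 3 + I + I*u)
R(W, b) = b + b*(3 + b) (R(W, b) = b*(3 + b + b*0) + b = b*(3 + b + 0) + b = b*(3 + b) + b = b + b*(3 + b))
(R(-8, -3) - 6)*90 = (-3*(4 - 3) - 6)*90 = (-3*1 - 6)*90 = (-3 - 6)*90 = -9*90 = -810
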